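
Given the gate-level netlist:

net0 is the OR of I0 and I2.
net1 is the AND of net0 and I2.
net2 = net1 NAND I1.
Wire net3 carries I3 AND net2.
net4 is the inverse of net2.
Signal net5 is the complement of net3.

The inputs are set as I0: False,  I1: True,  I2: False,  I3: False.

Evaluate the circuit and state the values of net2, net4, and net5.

net2 = True, net4 = False, net5 = True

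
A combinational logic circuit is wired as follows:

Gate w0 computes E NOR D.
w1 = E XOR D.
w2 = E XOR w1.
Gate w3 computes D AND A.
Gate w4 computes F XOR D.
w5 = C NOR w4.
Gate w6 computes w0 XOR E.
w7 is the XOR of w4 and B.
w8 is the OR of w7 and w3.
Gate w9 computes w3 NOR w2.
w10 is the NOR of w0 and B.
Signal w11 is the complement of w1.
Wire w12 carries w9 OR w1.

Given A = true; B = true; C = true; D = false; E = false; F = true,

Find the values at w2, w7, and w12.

w2 = false; w7 = false; w12 = true

w1 = E XOR D = false XOR false = false
w2 = E XOR w1 = false XOR false = false
w3 = D AND A = false AND true = false
w4 = F XOR D = true XOR false = true
w7 = w4 XOR B = true XOR true = false
w9 = w3 NOR w2 = false NOR false = true
w12 = w9 OR w1 = true OR false = true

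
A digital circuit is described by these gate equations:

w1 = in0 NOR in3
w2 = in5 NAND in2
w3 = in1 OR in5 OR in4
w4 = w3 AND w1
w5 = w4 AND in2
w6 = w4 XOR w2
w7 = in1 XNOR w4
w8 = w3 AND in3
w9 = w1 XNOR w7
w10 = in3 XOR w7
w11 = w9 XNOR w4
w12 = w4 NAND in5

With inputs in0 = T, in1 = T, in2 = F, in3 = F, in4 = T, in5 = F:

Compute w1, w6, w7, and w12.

w1 = F, w6 = T, w7 = F, w12 = T

w1 = in0 NOR in3 = T NOR F = F
w2 = in5 NAND in2 = F NAND F = T
w3 = in1 OR in5 OR in4 = T OR F OR T = T
w4 = w3 AND w1 = T AND F = F
w6 = w4 XOR w2 = F XOR T = T
w7 = in1 XNOR w4 = T XNOR F = F
w12 = w4 NAND in5 = F NAND F = T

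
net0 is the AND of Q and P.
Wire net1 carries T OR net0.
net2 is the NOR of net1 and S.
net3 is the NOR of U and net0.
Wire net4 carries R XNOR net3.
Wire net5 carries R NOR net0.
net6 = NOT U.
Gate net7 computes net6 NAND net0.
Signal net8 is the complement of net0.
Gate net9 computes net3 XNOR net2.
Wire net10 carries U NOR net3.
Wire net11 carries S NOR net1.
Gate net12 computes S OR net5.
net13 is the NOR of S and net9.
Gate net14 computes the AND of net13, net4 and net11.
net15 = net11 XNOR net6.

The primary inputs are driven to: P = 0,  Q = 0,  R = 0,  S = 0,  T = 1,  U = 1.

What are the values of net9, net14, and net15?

net9 = 1; net14 = 0; net15 = 1

net0 = Q AND P = 0 AND 0 = 0
net1 = T OR net0 = 1 OR 0 = 1
net2 = net1 NOR S = 1 NOR 0 = 0
net3 = U NOR net0 = 1 NOR 0 = 0
net4 = R XNOR net3 = 0 XNOR 0 = 1
net6 = NOT U = NOT 1 = 0
net9 = net3 XNOR net2 = 0 XNOR 0 = 1
net11 = S NOR net1 = 0 NOR 1 = 0
net13 = S NOR net9 = 0 NOR 1 = 0
net14 = net13 AND net4 AND net11 = 0 AND 1 AND 0 = 0
net15 = net11 XNOR net6 = 0 XNOR 0 = 1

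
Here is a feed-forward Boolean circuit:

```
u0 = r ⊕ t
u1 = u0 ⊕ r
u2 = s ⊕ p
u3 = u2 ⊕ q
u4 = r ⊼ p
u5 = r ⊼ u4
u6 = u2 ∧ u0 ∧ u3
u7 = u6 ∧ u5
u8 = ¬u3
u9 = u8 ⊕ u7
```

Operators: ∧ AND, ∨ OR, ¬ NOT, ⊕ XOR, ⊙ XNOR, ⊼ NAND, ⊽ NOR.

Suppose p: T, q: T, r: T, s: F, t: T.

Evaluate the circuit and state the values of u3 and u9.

u3 = F  u9 = T

u0 = r XOR t = T XOR T = F
u2 = s XOR p = F XOR T = T
u3 = u2 XOR q = T XOR T = F
u4 = r NAND p = T NAND T = F
u5 = r NAND u4 = T NAND F = T
u6 = u2 AND u0 AND u3 = T AND F AND F = F
u7 = u6 AND u5 = F AND T = F
u8 = NOT u3 = NOT F = T
u9 = u8 XOR u7 = T XOR F = T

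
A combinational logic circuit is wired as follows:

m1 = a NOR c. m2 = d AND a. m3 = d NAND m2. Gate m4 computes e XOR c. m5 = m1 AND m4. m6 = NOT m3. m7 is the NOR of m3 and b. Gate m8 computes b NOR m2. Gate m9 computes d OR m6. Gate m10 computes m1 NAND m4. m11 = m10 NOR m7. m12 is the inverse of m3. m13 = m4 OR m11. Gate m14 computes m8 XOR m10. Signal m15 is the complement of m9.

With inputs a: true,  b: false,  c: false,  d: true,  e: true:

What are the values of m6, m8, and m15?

m6 = true  m8 = false  m15 = false

m2 = d AND a = true AND true = true
m3 = d NAND m2 = true NAND true = false
m6 = NOT m3 = NOT false = true
m8 = b NOR m2 = false NOR true = false
m9 = d OR m6 = true OR true = true
m15 = NOT m9 = NOT true = false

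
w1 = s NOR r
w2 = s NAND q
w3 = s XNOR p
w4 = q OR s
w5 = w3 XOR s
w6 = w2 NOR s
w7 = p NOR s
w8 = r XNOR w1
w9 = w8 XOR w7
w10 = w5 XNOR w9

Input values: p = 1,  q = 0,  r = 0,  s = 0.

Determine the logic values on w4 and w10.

w1 = s NOR r = 0 NOR 0 = 1
w3 = s XNOR p = 0 XNOR 1 = 0
w4 = q OR s = 0 OR 0 = 0
w5 = w3 XOR s = 0 XOR 0 = 0
w7 = p NOR s = 1 NOR 0 = 0
w8 = r XNOR w1 = 0 XNOR 1 = 0
w9 = w8 XOR w7 = 0 XOR 0 = 0
w10 = w5 XNOR w9 = 0 XNOR 0 = 1

w4 = 0; w10 = 1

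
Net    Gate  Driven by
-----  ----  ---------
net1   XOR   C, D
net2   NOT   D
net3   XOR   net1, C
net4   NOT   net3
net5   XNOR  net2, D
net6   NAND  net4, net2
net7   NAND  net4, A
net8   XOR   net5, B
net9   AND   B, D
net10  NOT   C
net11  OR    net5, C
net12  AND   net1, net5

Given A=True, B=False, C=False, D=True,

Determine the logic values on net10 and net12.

net1 = C XOR D = False XOR True = True
net2 = NOT D = NOT True = False
net5 = net2 XNOR D = False XNOR True = False
net10 = NOT C = NOT False = True
net12 = net1 AND net5 = True AND False = False

net10 = True  net12 = False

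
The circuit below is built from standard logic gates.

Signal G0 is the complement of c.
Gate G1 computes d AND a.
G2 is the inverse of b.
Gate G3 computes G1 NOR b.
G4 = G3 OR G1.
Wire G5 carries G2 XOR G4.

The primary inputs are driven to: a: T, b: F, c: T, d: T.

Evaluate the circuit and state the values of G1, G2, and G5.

G1 = T  G2 = T  G5 = F

G1 = d AND a = T AND T = T
G2 = NOT b = NOT F = T
G3 = G1 NOR b = T NOR F = F
G4 = G3 OR G1 = F OR T = T
G5 = G2 XOR G4 = T XOR T = F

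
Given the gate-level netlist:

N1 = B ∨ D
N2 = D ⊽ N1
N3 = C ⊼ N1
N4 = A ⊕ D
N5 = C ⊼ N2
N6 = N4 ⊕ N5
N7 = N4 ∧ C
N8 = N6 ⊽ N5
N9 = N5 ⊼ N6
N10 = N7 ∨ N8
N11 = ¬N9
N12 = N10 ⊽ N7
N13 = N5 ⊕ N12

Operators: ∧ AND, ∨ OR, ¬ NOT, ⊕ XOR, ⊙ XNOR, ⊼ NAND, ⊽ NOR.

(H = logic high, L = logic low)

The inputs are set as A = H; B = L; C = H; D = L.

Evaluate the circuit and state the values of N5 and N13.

N5 = L, N13 = L

N1 = B OR D = L OR L = L
N2 = D NOR N1 = L NOR L = H
N4 = A XOR D = H XOR L = H
N5 = C NAND N2 = H NAND H = L
N6 = N4 XOR N5 = H XOR L = H
N7 = N4 AND C = H AND H = H
N8 = N6 NOR N5 = H NOR L = L
N10 = N7 OR N8 = H OR L = H
N12 = N10 NOR N7 = H NOR H = L
N13 = N5 XOR N12 = L XOR L = L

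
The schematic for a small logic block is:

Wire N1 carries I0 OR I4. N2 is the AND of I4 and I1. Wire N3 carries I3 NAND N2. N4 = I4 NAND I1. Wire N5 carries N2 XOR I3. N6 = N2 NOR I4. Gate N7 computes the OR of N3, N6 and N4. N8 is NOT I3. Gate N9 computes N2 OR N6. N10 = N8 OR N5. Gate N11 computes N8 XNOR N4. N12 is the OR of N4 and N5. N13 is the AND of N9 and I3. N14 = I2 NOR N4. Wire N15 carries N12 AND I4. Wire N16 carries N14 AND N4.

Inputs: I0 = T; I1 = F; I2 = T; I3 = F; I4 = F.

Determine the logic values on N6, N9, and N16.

N6 = T  N9 = T  N16 = F

N2 = I4 AND I1 = F AND F = F
N4 = I4 NAND I1 = F NAND F = T
N6 = N2 NOR I4 = F NOR F = T
N9 = N2 OR N6 = F OR T = T
N14 = I2 NOR N4 = T NOR T = F
N16 = N14 AND N4 = F AND T = F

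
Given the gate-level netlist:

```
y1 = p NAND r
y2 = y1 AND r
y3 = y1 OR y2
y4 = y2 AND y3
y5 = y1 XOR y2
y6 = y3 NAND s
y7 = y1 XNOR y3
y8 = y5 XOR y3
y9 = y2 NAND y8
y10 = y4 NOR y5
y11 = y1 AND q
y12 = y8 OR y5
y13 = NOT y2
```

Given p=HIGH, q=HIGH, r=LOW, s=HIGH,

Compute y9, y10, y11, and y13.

y1 = p NAND r = HIGH NAND LOW = HIGH
y2 = y1 AND r = HIGH AND LOW = LOW
y3 = y1 OR y2 = HIGH OR LOW = HIGH
y4 = y2 AND y3 = LOW AND HIGH = LOW
y5 = y1 XOR y2 = HIGH XOR LOW = HIGH
y8 = y5 XOR y3 = HIGH XOR HIGH = LOW
y9 = y2 NAND y8 = LOW NAND LOW = HIGH
y10 = y4 NOR y5 = LOW NOR HIGH = LOW
y11 = y1 AND q = HIGH AND HIGH = HIGH
y13 = NOT y2 = NOT LOW = HIGH

y9 = HIGH; y10 = LOW; y11 = HIGH; y13 = HIGH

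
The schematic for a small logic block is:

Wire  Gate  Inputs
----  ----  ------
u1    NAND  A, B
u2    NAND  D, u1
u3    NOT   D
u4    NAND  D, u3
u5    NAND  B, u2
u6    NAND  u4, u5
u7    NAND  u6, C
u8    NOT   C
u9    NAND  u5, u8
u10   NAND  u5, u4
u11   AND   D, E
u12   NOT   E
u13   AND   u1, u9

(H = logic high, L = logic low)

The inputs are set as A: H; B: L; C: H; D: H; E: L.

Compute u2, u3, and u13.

u2 = L; u3 = L; u13 = H

u1 = A NAND B = H NAND L = H
u2 = D NAND u1 = H NAND H = L
u3 = NOT D = NOT H = L
u5 = B NAND u2 = L NAND L = H
u8 = NOT C = NOT H = L
u9 = u5 NAND u8 = H NAND L = H
u13 = u1 AND u9 = H AND H = H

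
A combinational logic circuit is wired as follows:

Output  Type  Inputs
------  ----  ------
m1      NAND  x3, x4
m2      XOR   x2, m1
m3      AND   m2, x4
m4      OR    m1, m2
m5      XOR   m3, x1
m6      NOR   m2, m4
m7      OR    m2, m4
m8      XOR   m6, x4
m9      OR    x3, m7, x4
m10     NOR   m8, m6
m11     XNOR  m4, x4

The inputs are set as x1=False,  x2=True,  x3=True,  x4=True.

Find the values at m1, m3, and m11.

m1 = False  m3 = True  m11 = True

m1 = x3 NAND x4 = True NAND True = False
m2 = x2 XOR m1 = True XOR False = True
m3 = m2 AND x4 = True AND True = True
m4 = m1 OR m2 = False OR True = True
m11 = m4 XNOR x4 = True XNOR True = True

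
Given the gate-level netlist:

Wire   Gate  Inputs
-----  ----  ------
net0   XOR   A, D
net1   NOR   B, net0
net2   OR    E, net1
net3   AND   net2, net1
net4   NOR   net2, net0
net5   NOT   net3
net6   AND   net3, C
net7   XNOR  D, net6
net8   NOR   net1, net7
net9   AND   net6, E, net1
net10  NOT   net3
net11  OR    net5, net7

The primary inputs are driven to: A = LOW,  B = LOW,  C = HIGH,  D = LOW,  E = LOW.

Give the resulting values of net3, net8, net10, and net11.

net0 = A XOR D = LOW XOR LOW = LOW
net1 = B NOR net0 = LOW NOR LOW = HIGH
net2 = E OR net1 = LOW OR HIGH = HIGH
net3 = net2 AND net1 = HIGH AND HIGH = HIGH
net5 = NOT net3 = NOT HIGH = LOW
net6 = net3 AND C = HIGH AND HIGH = HIGH
net7 = D XNOR net6 = LOW XNOR HIGH = LOW
net8 = net1 NOR net7 = HIGH NOR LOW = LOW
net10 = NOT net3 = NOT HIGH = LOW
net11 = net5 OR net7 = LOW OR LOW = LOW

net3 = HIGH; net8 = LOW; net10 = LOW; net11 = LOW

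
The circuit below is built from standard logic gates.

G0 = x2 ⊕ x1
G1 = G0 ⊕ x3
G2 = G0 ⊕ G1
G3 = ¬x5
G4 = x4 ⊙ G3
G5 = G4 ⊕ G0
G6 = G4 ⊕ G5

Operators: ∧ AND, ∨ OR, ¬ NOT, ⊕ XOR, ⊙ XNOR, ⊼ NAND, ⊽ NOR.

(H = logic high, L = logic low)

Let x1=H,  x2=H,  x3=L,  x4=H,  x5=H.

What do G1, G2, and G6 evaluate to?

G1 = L; G2 = L; G6 = L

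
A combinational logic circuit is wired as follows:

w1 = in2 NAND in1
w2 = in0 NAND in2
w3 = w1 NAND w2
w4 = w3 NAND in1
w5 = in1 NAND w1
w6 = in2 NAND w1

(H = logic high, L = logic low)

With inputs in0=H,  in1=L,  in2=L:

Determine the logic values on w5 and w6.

w5 = H; w6 = H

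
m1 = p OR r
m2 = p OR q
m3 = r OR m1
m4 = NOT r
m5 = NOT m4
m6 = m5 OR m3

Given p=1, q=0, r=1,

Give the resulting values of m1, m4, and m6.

m1 = p OR r = 1 OR 1 = 1
m3 = r OR m1 = 1 OR 1 = 1
m4 = NOT r = NOT 1 = 0
m5 = NOT m4 = NOT 0 = 1
m6 = m5 OR m3 = 1 OR 1 = 1

m1 = 1, m4 = 0, m6 = 1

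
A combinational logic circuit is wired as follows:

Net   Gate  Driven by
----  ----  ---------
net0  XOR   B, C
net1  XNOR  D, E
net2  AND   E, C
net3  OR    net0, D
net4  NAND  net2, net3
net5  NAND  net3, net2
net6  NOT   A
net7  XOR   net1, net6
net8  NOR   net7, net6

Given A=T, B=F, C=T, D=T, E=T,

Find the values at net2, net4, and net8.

net2 = T, net4 = F, net8 = F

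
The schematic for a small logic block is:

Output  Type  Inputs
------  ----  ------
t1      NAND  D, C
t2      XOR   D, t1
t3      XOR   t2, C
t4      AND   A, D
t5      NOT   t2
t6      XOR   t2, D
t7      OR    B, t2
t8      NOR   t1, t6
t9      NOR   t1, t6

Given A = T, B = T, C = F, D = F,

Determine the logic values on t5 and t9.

t1 = D NAND C = F NAND F = T
t2 = D XOR t1 = F XOR T = T
t5 = NOT t2 = NOT T = F
t6 = t2 XOR D = T XOR F = T
t9 = t1 NOR t6 = T NOR T = F

t5 = F  t9 = F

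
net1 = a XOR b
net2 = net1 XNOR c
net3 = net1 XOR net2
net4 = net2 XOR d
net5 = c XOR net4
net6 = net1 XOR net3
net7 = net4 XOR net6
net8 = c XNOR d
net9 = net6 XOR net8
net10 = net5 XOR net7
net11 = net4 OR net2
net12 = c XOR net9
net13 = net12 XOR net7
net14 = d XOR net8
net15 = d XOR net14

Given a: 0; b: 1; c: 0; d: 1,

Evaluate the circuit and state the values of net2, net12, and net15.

net1 = a XOR b = 0 XOR 1 = 1
net2 = net1 XNOR c = 1 XNOR 0 = 0
net3 = net1 XOR net2 = 1 XOR 0 = 1
net6 = net1 XOR net3 = 1 XOR 1 = 0
net8 = c XNOR d = 0 XNOR 1 = 0
net9 = net6 XOR net8 = 0 XOR 0 = 0
net12 = c XOR net9 = 0 XOR 0 = 0
net14 = d XOR net8 = 1 XOR 0 = 1
net15 = d XOR net14 = 1 XOR 1 = 0

net2 = 0, net12 = 0, net15 = 0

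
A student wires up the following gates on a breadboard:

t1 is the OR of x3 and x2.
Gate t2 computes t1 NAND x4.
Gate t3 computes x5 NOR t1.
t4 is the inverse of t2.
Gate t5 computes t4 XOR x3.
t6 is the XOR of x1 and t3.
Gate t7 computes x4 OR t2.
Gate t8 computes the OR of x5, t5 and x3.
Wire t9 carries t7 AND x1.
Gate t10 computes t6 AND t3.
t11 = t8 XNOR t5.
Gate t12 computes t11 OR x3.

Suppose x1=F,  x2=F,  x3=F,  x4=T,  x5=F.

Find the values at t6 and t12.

t6 = T; t12 = T

t1 = x3 OR x2 = F OR F = F
t2 = t1 NAND x4 = F NAND T = T
t3 = x5 NOR t1 = F NOR F = T
t4 = NOT t2 = NOT T = F
t5 = t4 XOR x3 = F XOR F = F
t6 = x1 XOR t3 = F XOR T = T
t8 = x5 OR t5 OR x3 = F OR F OR F = F
t11 = t8 XNOR t5 = F XNOR F = T
t12 = t11 OR x3 = T OR F = T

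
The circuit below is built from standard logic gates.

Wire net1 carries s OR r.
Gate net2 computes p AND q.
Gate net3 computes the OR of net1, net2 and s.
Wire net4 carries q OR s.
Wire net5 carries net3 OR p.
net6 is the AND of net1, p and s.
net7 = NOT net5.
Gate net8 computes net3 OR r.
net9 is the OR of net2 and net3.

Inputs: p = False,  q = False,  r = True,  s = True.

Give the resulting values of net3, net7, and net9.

net3 = True, net7 = False, net9 = True

net1 = s OR r = True OR True = True
net2 = p AND q = False AND False = False
net3 = net1 OR net2 OR s = True OR False OR True = True
net5 = net3 OR p = True OR False = True
net7 = NOT net5 = NOT True = False
net9 = net2 OR net3 = False OR True = True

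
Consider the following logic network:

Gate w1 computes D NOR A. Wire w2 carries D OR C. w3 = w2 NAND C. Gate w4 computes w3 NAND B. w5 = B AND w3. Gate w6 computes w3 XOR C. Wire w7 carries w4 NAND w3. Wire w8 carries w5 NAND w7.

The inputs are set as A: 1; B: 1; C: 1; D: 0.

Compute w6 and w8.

w6 = 1; w8 = 1

w2 = D OR C = 0 OR 1 = 1
w3 = w2 NAND C = 1 NAND 1 = 0
w4 = w3 NAND B = 0 NAND 1 = 1
w5 = B AND w3 = 1 AND 0 = 0
w6 = w3 XOR C = 0 XOR 1 = 1
w7 = w4 NAND w3 = 1 NAND 0 = 1
w8 = w5 NAND w7 = 0 NAND 1 = 1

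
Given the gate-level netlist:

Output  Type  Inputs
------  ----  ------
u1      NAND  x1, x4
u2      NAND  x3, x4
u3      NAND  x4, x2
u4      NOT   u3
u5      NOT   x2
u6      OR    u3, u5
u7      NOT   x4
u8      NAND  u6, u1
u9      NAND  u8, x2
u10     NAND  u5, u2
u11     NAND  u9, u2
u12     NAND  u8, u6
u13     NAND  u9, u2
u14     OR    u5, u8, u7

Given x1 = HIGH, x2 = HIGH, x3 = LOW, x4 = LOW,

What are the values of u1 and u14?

u1 = HIGH  u14 = HIGH

u1 = x1 NAND x4 = HIGH NAND LOW = HIGH
u3 = x4 NAND x2 = LOW NAND HIGH = HIGH
u5 = NOT x2 = NOT HIGH = LOW
u6 = u3 OR u5 = HIGH OR LOW = HIGH
u7 = NOT x4 = NOT LOW = HIGH
u8 = u6 NAND u1 = HIGH NAND HIGH = LOW
u14 = u5 OR u8 OR u7 = LOW OR LOW OR HIGH = HIGH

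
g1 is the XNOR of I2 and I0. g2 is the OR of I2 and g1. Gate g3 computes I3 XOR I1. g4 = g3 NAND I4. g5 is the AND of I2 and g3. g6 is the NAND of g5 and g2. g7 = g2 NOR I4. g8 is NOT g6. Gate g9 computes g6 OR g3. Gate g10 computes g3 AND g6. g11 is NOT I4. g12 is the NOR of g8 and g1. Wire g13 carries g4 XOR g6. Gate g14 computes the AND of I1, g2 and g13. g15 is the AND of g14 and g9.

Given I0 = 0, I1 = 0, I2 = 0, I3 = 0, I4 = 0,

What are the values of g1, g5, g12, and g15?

g1 = I2 XNOR I0 = 0 XNOR 0 = 1
g2 = I2 OR g1 = 0 OR 1 = 1
g3 = I3 XOR I1 = 0 XOR 0 = 0
g4 = g3 NAND I4 = 0 NAND 0 = 1
g5 = I2 AND g3 = 0 AND 0 = 0
g6 = g5 NAND g2 = 0 NAND 1 = 1
g8 = NOT g6 = NOT 1 = 0
g9 = g6 OR g3 = 1 OR 0 = 1
g12 = g8 NOR g1 = 0 NOR 1 = 0
g13 = g4 XOR g6 = 1 XOR 1 = 0
g14 = I1 AND g2 AND g13 = 0 AND 1 AND 0 = 0
g15 = g14 AND g9 = 0 AND 1 = 0

g1 = 1; g5 = 0; g12 = 0; g15 = 0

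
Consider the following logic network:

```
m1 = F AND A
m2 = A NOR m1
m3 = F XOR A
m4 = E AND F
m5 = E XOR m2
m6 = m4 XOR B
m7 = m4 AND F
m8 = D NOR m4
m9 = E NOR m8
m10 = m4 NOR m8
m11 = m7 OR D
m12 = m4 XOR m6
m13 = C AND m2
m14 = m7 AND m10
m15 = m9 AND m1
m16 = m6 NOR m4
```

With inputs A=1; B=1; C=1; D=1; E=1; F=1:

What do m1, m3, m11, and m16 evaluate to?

m1 = F AND A = 1 AND 1 = 1
m3 = F XOR A = 1 XOR 1 = 0
m4 = E AND F = 1 AND 1 = 1
m6 = m4 XOR B = 1 XOR 1 = 0
m7 = m4 AND F = 1 AND 1 = 1
m11 = m7 OR D = 1 OR 1 = 1
m16 = m6 NOR m4 = 0 NOR 1 = 0

m1 = 1, m3 = 0, m11 = 1, m16 = 0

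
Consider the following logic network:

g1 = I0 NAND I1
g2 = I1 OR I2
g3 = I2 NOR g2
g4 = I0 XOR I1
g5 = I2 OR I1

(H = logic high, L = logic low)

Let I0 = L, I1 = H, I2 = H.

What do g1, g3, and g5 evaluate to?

g1 = H  g3 = L  g5 = H

g1 = I0 NAND I1 = L NAND H = H
g2 = I1 OR I2 = H OR H = H
g3 = I2 NOR g2 = H NOR H = L
g5 = I2 OR I1 = H OR H = H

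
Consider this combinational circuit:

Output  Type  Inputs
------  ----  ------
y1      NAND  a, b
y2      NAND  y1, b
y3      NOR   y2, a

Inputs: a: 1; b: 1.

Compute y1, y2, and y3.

y1 = 0  y2 = 1  y3 = 0

y1 = a NAND b = 1 NAND 1 = 0
y2 = y1 NAND b = 0 NAND 1 = 1
y3 = y2 NOR a = 1 NOR 1 = 0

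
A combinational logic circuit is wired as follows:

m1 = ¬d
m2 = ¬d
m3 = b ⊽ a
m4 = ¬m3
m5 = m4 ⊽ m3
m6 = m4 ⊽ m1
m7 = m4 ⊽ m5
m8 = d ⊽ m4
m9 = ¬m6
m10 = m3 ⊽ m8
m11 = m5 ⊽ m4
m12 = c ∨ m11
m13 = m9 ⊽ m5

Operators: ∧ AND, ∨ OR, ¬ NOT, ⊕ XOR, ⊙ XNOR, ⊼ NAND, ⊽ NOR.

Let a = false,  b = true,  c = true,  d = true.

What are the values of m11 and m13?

m1 = NOT d = NOT true = false
m3 = b NOR a = true NOR false = false
m4 = NOT m3 = NOT false = true
m5 = m4 NOR m3 = true NOR false = false
m6 = m4 NOR m1 = true NOR false = false
m9 = NOT m6 = NOT false = true
m11 = m5 NOR m4 = false NOR true = false
m13 = m9 NOR m5 = true NOR false = false

m11 = false  m13 = false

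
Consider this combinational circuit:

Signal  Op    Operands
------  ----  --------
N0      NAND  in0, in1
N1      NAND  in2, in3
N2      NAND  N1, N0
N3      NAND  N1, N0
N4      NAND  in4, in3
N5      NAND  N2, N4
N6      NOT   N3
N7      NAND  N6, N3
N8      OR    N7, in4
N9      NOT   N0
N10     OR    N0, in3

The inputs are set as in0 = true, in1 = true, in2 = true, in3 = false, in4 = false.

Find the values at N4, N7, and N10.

N4 = true; N7 = true; N10 = false

N0 = in0 NAND in1 = true NAND true = false
N1 = in2 NAND in3 = true NAND false = true
N3 = N1 NAND N0 = true NAND false = true
N4 = in4 NAND in3 = false NAND false = true
N6 = NOT N3 = NOT true = false
N7 = N6 NAND N3 = false NAND true = true
N10 = N0 OR in3 = false OR false = false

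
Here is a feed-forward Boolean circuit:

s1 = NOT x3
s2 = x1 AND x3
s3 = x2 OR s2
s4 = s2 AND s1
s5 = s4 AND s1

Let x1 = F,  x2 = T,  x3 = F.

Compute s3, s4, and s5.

s3 = T, s4 = F, s5 = F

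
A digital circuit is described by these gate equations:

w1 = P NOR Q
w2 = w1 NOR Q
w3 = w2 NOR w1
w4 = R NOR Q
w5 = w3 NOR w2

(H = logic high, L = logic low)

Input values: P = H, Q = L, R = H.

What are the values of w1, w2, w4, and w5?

w1 = L, w2 = H, w4 = L, w5 = L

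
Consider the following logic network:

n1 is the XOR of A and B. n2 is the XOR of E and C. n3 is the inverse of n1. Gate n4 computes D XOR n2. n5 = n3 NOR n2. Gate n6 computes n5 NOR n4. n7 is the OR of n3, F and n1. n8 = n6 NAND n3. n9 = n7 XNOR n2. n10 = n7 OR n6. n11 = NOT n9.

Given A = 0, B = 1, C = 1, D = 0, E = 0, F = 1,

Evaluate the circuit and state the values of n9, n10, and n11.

n9 = 1; n10 = 1; n11 = 0

n1 = A XOR B = 0 XOR 1 = 1
n2 = E XOR C = 0 XOR 1 = 1
n3 = NOT n1 = NOT 1 = 0
n4 = D XOR n2 = 0 XOR 1 = 1
n5 = n3 NOR n2 = 0 NOR 1 = 0
n6 = n5 NOR n4 = 0 NOR 1 = 0
n7 = n3 OR F OR n1 = 0 OR 1 OR 1 = 1
n9 = n7 XNOR n2 = 1 XNOR 1 = 1
n10 = n7 OR n6 = 1 OR 0 = 1
n11 = NOT n9 = NOT 1 = 0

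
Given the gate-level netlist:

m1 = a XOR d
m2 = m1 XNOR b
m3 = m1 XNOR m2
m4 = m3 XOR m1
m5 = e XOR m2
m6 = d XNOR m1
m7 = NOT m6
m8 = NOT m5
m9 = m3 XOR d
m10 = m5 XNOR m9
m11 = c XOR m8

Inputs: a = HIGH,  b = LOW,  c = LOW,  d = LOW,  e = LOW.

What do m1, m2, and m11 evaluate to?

m1 = HIGH  m2 = LOW  m11 = HIGH

m1 = a XOR d = HIGH XOR LOW = HIGH
m2 = m1 XNOR b = HIGH XNOR LOW = LOW
m5 = e XOR m2 = LOW XOR LOW = LOW
m8 = NOT m5 = NOT LOW = HIGH
m11 = c XOR m8 = LOW XOR HIGH = HIGH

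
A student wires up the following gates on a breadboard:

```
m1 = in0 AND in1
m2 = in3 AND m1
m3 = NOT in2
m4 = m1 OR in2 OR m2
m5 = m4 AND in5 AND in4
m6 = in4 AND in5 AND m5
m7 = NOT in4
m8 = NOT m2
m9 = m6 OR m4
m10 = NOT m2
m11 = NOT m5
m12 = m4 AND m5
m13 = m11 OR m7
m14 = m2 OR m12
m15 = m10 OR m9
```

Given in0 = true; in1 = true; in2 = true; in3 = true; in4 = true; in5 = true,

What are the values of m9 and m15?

m1 = in0 AND in1 = true AND true = true
m2 = in3 AND m1 = true AND true = true
m4 = m1 OR in2 OR m2 = true OR true OR true = true
m5 = m4 AND in5 AND in4 = true AND true AND true = true
m6 = in4 AND in5 AND m5 = true AND true AND true = true
m9 = m6 OR m4 = true OR true = true
m10 = NOT m2 = NOT true = false
m15 = m10 OR m9 = false OR true = true

m9 = true, m15 = true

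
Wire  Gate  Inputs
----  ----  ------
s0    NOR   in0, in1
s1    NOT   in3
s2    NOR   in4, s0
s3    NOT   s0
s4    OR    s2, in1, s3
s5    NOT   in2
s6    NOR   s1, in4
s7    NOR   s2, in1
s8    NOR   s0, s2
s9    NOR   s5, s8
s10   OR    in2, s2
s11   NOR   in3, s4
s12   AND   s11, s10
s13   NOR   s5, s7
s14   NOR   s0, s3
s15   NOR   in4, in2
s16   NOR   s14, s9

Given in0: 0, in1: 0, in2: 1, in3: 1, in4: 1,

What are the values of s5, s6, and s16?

s5 = 0, s6 = 0, s16 = 0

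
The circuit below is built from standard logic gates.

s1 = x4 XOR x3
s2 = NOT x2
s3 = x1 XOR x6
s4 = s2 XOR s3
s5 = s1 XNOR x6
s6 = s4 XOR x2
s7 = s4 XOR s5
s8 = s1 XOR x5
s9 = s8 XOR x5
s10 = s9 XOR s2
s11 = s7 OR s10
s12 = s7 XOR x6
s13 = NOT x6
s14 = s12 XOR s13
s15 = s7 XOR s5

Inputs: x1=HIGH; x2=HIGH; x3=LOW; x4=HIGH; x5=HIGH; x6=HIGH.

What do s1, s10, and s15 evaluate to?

s1 = x4 XOR x3 = HIGH XOR LOW = HIGH
s2 = NOT x2 = NOT HIGH = LOW
s3 = x1 XOR x6 = HIGH XOR HIGH = LOW
s4 = s2 XOR s3 = LOW XOR LOW = LOW
s5 = s1 XNOR x6 = HIGH XNOR HIGH = HIGH
s7 = s4 XOR s5 = LOW XOR HIGH = HIGH
s8 = s1 XOR x5 = HIGH XOR HIGH = LOW
s9 = s8 XOR x5 = LOW XOR HIGH = HIGH
s10 = s9 XOR s2 = HIGH XOR LOW = HIGH
s15 = s7 XOR s5 = HIGH XOR HIGH = LOW

s1 = HIGH; s10 = HIGH; s15 = LOW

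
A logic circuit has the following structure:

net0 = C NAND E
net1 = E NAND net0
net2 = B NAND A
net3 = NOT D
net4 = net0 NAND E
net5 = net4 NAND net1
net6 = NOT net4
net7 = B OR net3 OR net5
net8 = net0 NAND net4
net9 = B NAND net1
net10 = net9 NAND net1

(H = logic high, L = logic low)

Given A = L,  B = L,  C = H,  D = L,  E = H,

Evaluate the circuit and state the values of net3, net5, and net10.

net3 = H; net5 = L; net10 = L

net0 = C NAND E = H NAND H = L
net1 = E NAND net0 = H NAND L = H
net3 = NOT D = NOT L = H
net4 = net0 NAND E = L NAND H = H
net5 = net4 NAND net1 = H NAND H = L
net9 = B NAND net1 = L NAND H = H
net10 = net9 NAND net1 = H NAND H = L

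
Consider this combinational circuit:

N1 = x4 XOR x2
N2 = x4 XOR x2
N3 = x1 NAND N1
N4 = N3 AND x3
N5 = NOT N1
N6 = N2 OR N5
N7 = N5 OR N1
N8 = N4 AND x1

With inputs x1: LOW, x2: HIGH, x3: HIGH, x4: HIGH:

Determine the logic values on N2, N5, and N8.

N2 = LOW, N5 = HIGH, N8 = LOW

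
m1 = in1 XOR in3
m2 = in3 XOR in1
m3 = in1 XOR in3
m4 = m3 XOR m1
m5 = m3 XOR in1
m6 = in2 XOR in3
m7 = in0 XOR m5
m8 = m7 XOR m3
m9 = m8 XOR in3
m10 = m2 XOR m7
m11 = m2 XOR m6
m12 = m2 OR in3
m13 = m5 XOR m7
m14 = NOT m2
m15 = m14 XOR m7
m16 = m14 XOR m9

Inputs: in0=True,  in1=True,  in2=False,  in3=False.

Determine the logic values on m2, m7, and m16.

m2 = True, m7 = True, m16 = False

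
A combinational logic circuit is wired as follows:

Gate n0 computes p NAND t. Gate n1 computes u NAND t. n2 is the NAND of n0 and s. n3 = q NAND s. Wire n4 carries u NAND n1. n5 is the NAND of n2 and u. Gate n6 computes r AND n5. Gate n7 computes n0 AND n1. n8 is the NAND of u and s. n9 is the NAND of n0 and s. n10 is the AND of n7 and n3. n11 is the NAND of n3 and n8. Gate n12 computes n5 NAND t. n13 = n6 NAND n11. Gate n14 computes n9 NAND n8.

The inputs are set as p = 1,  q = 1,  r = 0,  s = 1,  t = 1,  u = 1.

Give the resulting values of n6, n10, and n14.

n0 = p NAND t = 1 NAND 1 = 0
n1 = u NAND t = 1 NAND 1 = 0
n2 = n0 NAND s = 0 NAND 1 = 1
n3 = q NAND s = 1 NAND 1 = 0
n5 = n2 NAND u = 1 NAND 1 = 0
n6 = r AND n5 = 0 AND 0 = 0
n7 = n0 AND n1 = 0 AND 0 = 0
n8 = u NAND s = 1 NAND 1 = 0
n9 = n0 NAND s = 0 NAND 1 = 1
n10 = n7 AND n3 = 0 AND 0 = 0
n14 = n9 NAND n8 = 1 NAND 0 = 1

n6 = 0, n10 = 0, n14 = 1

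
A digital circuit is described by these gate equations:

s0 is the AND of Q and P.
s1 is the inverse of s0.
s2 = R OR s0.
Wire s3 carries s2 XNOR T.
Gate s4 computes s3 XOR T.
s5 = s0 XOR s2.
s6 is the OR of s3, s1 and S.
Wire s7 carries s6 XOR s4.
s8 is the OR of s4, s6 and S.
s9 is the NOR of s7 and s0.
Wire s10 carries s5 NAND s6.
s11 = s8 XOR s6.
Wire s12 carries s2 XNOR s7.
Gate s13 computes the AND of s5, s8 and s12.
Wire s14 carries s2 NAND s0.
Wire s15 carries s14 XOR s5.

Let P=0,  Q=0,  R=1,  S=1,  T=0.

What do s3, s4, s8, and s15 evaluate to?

s0 = Q AND P = 0 AND 0 = 0
s1 = NOT s0 = NOT 0 = 1
s2 = R OR s0 = 1 OR 0 = 1
s3 = s2 XNOR T = 1 XNOR 0 = 0
s4 = s3 XOR T = 0 XOR 0 = 0
s5 = s0 XOR s2 = 0 XOR 1 = 1
s6 = s3 OR s1 OR S = 0 OR 1 OR 1 = 1
s8 = s4 OR s6 OR S = 0 OR 1 OR 1 = 1
s14 = s2 NAND s0 = 1 NAND 0 = 1
s15 = s14 XOR s5 = 1 XOR 1 = 0

s3 = 0, s4 = 0, s8 = 1, s15 = 0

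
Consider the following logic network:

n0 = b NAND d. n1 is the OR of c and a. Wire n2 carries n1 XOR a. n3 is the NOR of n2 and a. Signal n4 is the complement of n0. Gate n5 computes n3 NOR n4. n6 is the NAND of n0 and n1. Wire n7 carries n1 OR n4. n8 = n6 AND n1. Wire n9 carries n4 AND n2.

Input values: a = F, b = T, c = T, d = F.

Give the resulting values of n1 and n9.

n1 = T, n9 = F

n0 = b NAND d = T NAND F = T
n1 = c OR a = T OR F = T
n2 = n1 XOR a = T XOR F = T
n4 = NOT n0 = NOT T = F
n9 = n4 AND n2 = F AND T = F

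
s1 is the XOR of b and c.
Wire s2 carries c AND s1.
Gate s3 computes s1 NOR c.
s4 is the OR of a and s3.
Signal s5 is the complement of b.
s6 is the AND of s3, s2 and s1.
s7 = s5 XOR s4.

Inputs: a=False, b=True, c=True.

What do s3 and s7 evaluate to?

s1 = b XOR c = True XOR True = False
s3 = s1 NOR c = False NOR True = False
s4 = a OR s3 = False OR False = False
s5 = NOT b = NOT True = False
s7 = s5 XOR s4 = False XOR False = False

s3 = False  s7 = False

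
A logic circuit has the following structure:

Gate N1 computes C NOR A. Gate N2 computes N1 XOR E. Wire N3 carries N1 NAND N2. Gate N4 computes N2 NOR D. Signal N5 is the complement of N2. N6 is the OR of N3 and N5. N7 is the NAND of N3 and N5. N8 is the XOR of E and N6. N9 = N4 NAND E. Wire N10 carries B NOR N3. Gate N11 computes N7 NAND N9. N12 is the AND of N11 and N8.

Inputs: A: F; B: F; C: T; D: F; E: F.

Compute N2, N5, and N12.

N1 = C NOR A = T NOR F = F
N2 = N1 XOR E = F XOR F = F
N3 = N1 NAND N2 = F NAND F = T
N4 = N2 NOR D = F NOR F = T
N5 = NOT N2 = NOT F = T
N6 = N3 OR N5 = T OR T = T
N7 = N3 NAND N5 = T NAND T = F
N8 = E XOR N6 = F XOR T = T
N9 = N4 NAND E = T NAND F = T
N11 = N7 NAND N9 = F NAND T = T
N12 = N11 AND N8 = T AND T = T

N2 = F  N5 = T  N12 = T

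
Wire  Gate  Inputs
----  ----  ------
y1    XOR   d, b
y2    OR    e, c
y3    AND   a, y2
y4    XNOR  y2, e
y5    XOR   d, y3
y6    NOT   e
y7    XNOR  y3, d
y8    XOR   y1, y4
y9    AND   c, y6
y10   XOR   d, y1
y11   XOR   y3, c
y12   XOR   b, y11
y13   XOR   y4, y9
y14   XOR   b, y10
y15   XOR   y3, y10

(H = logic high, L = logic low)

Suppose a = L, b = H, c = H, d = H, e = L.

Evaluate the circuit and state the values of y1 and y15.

y1 = L, y15 = H

y1 = d XOR b = H XOR H = L
y2 = e OR c = L OR H = H
y3 = a AND y2 = L AND H = L
y10 = d XOR y1 = H XOR L = H
y15 = y3 XOR y10 = L XOR H = H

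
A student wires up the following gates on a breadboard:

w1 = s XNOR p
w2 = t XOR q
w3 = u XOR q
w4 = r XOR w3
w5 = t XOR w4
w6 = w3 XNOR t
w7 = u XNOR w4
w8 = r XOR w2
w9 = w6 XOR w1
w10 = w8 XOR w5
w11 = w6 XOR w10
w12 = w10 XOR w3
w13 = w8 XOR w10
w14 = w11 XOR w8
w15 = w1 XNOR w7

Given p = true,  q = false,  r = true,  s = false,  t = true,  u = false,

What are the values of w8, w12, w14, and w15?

w1 = s XNOR p = false XNOR true = false
w2 = t XOR q = true XOR false = true
w3 = u XOR q = false XOR false = false
w4 = r XOR w3 = true XOR false = true
w5 = t XOR w4 = true XOR true = false
w6 = w3 XNOR t = false XNOR true = false
w7 = u XNOR w4 = false XNOR true = false
w8 = r XOR w2 = true XOR true = false
w10 = w8 XOR w5 = false XOR false = false
w11 = w6 XOR w10 = false XOR false = false
w12 = w10 XOR w3 = false XOR false = false
w14 = w11 XOR w8 = false XOR false = false
w15 = w1 XNOR w7 = false XNOR false = true

w8 = false  w12 = false  w14 = false  w15 = true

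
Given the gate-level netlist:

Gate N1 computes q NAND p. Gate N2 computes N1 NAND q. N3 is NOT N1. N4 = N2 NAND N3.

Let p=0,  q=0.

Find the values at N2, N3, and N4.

N2 = 1; N3 = 0; N4 = 1

N1 = q NAND p = 0 NAND 0 = 1
N2 = N1 NAND q = 1 NAND 0 = 1
N3 = NOT N1 = NOT 1 = 0
N4 = N2 NAND N3 = 1 NAND 0 = 1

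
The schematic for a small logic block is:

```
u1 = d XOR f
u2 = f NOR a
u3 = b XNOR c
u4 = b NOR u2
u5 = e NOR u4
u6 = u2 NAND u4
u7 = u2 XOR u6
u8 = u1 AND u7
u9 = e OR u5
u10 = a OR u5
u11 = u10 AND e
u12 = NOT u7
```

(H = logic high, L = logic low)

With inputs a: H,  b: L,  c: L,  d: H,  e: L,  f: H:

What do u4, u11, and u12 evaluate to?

u4 = H, u11 = L, u12 = L

u2 = f NOR a = H NOR H = L
u4 = b NOR u2 = L NOR L = H
u5 = e NOR u4 = L NOR H = L
u6 = u2 NAND u4 = L NAND H = H
u7 = u2 XOR u6 = L XOR H = H
u10 = a OR u5 = H OR L = H
u11 = u10 AND e = H AND L = L
u12 = NOT u7 = NOT H = L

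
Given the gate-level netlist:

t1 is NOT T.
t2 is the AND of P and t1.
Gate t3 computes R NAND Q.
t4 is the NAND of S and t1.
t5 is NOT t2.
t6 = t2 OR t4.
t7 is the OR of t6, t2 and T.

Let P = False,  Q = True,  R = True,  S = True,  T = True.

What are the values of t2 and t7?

t1 = NOT T = NOT True = False
t2 = P AND t1 = False AND False = False
t4 = S NAND t1 = True NAND False = True
t6 = t2 OR t4 = False OR True = True
t7 = t6 OR t2 OR T = True OR False OR True = True

t2 = False; t7 = True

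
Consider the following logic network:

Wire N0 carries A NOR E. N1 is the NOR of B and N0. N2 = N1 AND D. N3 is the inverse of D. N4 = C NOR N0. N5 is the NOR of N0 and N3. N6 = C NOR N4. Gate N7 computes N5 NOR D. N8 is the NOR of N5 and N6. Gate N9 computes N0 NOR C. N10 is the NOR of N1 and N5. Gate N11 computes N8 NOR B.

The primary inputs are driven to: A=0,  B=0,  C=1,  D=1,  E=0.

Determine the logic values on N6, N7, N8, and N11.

N6 = 0, N7 = 0, N8 = 1, N11 = 0

N0 = A NOR E = 0 NOR 0 = 1
N3 = NOT D = NOT 1 = 0
N4 = C NOR N0 = 1 NOR 1 = 0
N5 = N0 NOR N3 = 1 NOR 0 = 0
N6 = C NOR N4 = 1 NOR 0 = 0
N7 = N5 NOR D = 0 NOR 1 = 0
N8 = N5 NOR N6 = 0 NOR 0 = 1
N11 = N8 NOR B = 1 NOR 0 = 0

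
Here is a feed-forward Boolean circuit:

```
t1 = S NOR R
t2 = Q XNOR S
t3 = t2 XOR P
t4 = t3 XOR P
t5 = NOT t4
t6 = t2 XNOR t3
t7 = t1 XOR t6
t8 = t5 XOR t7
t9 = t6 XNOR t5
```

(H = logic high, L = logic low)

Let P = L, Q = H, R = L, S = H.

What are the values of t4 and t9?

t2 = Q XNOR S = H XNOR H = H
t3 = t2 XOR P = H XOR L = H
t4 = t3 XOR P = H XOR L = H
t5 = NOT t4 = NOT H = L
t6 = t2 XNOR t3 = H XNOR H = H
t9 = t6 XNOR t5 = H XNOR L = L

t4 = H  t9 = L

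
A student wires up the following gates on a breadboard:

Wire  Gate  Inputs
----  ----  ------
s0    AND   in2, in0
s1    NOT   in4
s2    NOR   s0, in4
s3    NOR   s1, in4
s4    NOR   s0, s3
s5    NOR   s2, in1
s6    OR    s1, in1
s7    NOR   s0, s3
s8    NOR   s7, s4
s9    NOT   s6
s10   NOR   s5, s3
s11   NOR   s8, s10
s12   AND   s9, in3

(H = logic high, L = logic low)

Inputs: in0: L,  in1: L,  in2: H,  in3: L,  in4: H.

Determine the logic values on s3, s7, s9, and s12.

s3 = L; s7 = H; s9 = H; s12 = L

s0 = in2 AND in0 = H AND L = L
s1 = NOT in4 = NOT H = L
s3 = s1 NOR in4 = L NOR H = L
s6 = s1 OR in1 = L OR L = L
s7 = s0 NOR s3 = L NOR L = H
s9 = NOT s6 = NOT L = H
s12 = s9 AND in3 = H AND L = L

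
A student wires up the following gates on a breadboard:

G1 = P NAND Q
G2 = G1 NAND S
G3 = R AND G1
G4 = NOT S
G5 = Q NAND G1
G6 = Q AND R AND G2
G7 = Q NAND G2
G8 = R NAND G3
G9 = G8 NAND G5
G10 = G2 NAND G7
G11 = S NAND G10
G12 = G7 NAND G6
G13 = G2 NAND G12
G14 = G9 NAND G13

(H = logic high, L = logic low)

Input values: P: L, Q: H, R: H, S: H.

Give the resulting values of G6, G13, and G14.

G1 = P NAND Q = L NAND H = H
G2 = G1 NAND S = H NAND H = L
G3 = R AND G1 = H AND H = H
G5 = Q NAND G1 = H NAND H = L
G6 = Q AND R AND G2 = H AND H AND L = L
G7 = Q NAND G2 = H NAND L = H
G8 = R NAND G3 = H NAND H = L
G9 = G8 NAND G5 = L NAND L = H
G12 = G7 NAND G6 = H NAND L = H
G13 = G2 NAND G12 = L NAND H = H
G14 = G9 NAND G13 = H NAND H = L

G6 = L, G13 = H, G14 = L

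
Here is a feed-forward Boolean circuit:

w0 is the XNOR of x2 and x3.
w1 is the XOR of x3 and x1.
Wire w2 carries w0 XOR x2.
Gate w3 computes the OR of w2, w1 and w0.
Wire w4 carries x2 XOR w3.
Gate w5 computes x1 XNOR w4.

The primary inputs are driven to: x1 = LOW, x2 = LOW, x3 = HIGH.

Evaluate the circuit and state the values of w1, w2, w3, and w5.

w1 = HIGH, w2 = LOW, w3 = HIGH, w5 = LOW

w0 = x2 XNOR x3 = LOW XNOR HIGH = LOW
w1 = x3 XOR x1 = HIGH XOR LOW = HIGH
w2 = w0 XOR x2 = LOW XOR LOW = LOW
w3 = w2 OR w1 OR w0 = LOW OR HIGH OR LOW = HIGH
w4 = x2 XOR w3 = LOW XOR HIGH = HIGH
w5 = x1 XNOR w4 = LOW XNOR HIGH = LOW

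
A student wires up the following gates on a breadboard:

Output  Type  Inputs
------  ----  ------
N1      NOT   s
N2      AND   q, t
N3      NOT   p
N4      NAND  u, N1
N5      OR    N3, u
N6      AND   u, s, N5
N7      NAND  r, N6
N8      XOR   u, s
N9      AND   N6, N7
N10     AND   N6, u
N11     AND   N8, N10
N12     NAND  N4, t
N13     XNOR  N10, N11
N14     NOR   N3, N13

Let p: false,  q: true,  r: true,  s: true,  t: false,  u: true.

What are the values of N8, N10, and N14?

N8 = false, N10 = true, N14 = false

N3 = NOT p = NOT false = true
N5 = N3 OR u = true OR true = true
N6 = u AND s AND N5 = true AND true AND true = true
N8 = u XOR s = true XOR true = false
N10 = N6 AND u = true AND true = true
N11 = N8 AND N10 = false AND true = false
N13 = N10 XNOR N11 = true XNOR false = false
N14 = N3 NOR N13 = true NOR false = false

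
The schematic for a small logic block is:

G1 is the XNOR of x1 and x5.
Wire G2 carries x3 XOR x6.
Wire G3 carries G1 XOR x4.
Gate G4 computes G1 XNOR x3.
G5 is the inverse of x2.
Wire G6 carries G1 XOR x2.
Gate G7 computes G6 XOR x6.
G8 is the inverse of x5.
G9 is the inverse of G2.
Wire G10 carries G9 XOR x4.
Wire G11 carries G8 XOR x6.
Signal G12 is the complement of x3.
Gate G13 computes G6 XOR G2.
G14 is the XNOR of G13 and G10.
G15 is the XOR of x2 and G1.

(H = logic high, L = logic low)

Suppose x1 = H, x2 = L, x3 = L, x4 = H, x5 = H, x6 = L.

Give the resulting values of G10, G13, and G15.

G10 = L, G13 = H, G15 = H

G1 = x1 XNOR x5 = H XNOR H = H
G2 = x3 XOR x6 = L XOR L = L
G6 = G1 XOR x2 = H XOR L = H
G9 = NOT G2 = NOT L = H
G10 = G9 XOR x4 = H XOR H = L
G13 = G6 XOR G2 = H XOR L = H
G15 = x2 XOR G1 = L XOR H = H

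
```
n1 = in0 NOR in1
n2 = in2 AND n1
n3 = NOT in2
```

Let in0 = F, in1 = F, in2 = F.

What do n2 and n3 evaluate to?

n2 = F  n3 = T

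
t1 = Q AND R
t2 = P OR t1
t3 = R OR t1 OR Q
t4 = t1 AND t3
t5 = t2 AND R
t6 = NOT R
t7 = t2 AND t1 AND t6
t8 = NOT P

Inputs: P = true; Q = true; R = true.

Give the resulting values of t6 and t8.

t6 = false, t8 = false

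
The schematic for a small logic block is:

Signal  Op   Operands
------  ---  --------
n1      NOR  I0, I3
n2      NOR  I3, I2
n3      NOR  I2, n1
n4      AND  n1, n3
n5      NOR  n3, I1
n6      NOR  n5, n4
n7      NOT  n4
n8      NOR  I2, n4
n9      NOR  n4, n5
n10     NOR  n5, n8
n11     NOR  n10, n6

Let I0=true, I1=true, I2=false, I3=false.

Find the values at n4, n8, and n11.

n4 = false  n8 = true  n11 = false

n1 = I0 NOR I3 = true NOR false = false
n3 = I2 NOR n1 = false NOR false = true
n4 = n1 AND n3 = false AND true = false
n5 = n3 NOR I1 = true NOR true = false
n6 = n5 NOR n4 = false NOR false = true
n8 = I2 NOR n4 = false NOR false = true
n10 = n5 NOR n8 = false NOR true = false
n11 = n10 NOR n6 = false NOR true = false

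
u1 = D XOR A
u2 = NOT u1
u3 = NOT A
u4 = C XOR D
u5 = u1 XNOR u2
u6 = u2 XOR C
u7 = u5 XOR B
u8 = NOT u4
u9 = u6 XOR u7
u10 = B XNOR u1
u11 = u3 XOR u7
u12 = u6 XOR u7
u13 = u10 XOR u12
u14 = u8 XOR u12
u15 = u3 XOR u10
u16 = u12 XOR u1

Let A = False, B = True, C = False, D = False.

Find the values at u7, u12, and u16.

u1 = D XOR A = False XOR False = False
u2 = NOT u1 = NOT False = True
u5 = u1 XNOR u2 = False XNOR True = False
u6 = u2 XOR C = True XOR False = True
u7 = u5 XOR B = False XOR True = True
u12 = u6 XOR u7 = True XOR True = False
u16 = u12 XOR u1 = False XOR False = False

u7 = True  u12 = False  u16 = False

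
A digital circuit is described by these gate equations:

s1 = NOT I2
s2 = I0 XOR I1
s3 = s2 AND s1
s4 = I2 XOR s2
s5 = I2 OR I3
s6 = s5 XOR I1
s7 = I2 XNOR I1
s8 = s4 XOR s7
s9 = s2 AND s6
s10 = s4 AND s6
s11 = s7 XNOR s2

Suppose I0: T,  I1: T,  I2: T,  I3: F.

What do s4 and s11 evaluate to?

s4 = T, s11 = F

s2 = I0 XOR I1 = T XOR T = F
s4 = I2 XOR s2 = T XOR F = T
s7 = I2 XNOR I1 = T XNOR T = T
s11 = s7 XNOR s2 = T XNOR F = F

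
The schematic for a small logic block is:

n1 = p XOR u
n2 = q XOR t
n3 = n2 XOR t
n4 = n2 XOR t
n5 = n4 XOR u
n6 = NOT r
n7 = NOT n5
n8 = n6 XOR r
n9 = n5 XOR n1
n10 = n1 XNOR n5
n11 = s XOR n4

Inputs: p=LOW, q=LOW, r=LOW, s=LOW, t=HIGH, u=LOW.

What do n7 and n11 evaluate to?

n2 = q XOR t = LOW XOR HIGH = HIGH
n4 = n2 XOR t = HIGH XOR HIGH = LOW
n5 = n4 XOR u = LOW XOR LOW = LOW
n7 = NOT n5 = NOT LOW = HIGH
n11 = s XOR n4 = LOW XOR LOW = LOW

n7 = HIGH; n11 = LOW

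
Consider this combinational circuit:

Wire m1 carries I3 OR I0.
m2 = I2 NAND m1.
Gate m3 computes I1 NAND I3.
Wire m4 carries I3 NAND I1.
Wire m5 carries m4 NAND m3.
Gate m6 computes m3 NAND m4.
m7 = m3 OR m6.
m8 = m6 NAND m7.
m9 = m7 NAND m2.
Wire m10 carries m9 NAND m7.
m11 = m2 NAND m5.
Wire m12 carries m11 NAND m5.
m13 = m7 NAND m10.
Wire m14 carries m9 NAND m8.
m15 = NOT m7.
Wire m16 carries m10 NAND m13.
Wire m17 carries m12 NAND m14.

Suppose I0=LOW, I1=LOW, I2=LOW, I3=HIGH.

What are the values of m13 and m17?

m13 = LOW; m17 = LOW

m1 = I3 OR I0 = HIGH OR LOW = HIGH
m2 = I2 NAND m1 = LOW NAND HIGH = HIGH
m3 = I1 NAND I3 = LOW NAND HIGH = HIGH
m4 = I3 NAND I1 = HIGH NAND LOW = HIGH
m5 = m4 NAND m3 = HIGH NAND HIGH = LOW
m6 = m3 NAND m4 = HIGH NAND HIGH = LOW
m7 = m3 OR m6 = HIGH OR LOW = HIGH
m8 = m6 NAND m7 = LOW NAND HIGH = HIGH
m9 = m7 NAND m2 = HIGH NAND HIGH = LOW
m10 = m9 NAND m7 = LOW NAND HIGH = HIGH
m11 = m2 NAND m5 = HIGH NAND LOW = HIGH
m12 = m11 NAND m5 = HIGH NAND LOW = HIGH
m13 = m7 NAND m10 = HIGH NAND HIGH = LOW
m14 = m9 NAND m8 = LOW NAND HIGH = HIGH
m17 = m12 NAND m14 = HIGH NAND HIGH = LOW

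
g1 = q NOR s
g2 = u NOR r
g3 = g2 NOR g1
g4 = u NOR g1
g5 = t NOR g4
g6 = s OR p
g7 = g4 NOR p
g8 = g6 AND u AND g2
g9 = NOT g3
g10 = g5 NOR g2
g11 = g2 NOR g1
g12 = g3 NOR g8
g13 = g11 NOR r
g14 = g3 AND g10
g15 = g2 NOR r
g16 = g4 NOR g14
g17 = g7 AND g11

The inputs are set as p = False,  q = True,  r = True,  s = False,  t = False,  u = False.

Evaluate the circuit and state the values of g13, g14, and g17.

g13 = False, g14 = True, g17 = False

g1 = q NOR s = True NOR False = False
g2 = u NOR r = False NOR True = False
g3 = g2 NOR g1 = False NOR False = True
g4 = u NOR g1 = False NOR False = True
g5 = t NOR g4 = False NOR True = False
g7 = g4 NOR p = True NOR False = False
g10 = g5 NOR g2 = False NOR False = True
g11 = g2 NOR g1 = False NOR False = True
g13 = g11 NOR r = True NOR True = False
g14 = g3 AND g10 = True AND True = True
g17 = g7 AND g11 = False AND True = False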